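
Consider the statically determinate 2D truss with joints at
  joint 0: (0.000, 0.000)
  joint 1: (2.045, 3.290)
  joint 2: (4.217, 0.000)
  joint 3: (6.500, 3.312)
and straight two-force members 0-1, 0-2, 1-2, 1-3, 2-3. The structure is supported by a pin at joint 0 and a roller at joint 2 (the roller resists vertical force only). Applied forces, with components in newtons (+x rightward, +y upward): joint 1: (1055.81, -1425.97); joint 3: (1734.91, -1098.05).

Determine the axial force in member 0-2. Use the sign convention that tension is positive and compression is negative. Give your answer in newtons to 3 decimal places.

N=4 nodes, M=5 members, R=3 reactions → 2N=8, M+R=8
member 0 (0-1): L=3.8738, (cx,cy)=(0.5279,0.8493)
member 1 (0-2): L=4.2170, (cx,cy)=(1.0000,0.0000)
member 2 (1-2): L=3.9423, (cx,cy)=(0.5509,-0.8345)
member 3 (1-3): L=4.4551, (cx,cy)=(1.0000,0.0049)
member 4 (2-3): L=4.0226, (cx,cy)=(0.5675,0.8233)
solve A·x = −loads:
  F[0-1] = +2409.4019 N (tension)
  F[0-2] = +1518.7752 N (tension)
  F[1-2] = -4145.9157 N (compression)
  F[1-3] = +2500.3502 N (tension)
  F[2-3] = -1348.6416 N (compression)
  Rx@0 = -2790.7200 N
  Ry@0 = -2046.3074 N
  Ry@2 = +4570.3274 N

1518.775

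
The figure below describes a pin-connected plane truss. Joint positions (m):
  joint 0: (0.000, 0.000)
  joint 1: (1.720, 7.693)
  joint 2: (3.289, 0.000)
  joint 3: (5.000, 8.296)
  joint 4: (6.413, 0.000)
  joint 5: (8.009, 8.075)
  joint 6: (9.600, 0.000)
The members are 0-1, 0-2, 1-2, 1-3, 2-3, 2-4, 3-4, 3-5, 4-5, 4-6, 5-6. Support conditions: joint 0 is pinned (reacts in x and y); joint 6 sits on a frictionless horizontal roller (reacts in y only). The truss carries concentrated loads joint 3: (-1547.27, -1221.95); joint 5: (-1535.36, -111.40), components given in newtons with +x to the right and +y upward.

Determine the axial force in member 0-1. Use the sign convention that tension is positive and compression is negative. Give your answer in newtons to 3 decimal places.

N=7 nodes, M=11 members, R=3 reactions → 2N=14, M+R=14
member 0 (0-1): L=7.8829, (cx,cy)=(0.2182,0.9759)
member 1 (0-2): L=3.2890, (cx,cy)=(1.0000,0.0000)
member 2 (1-2): L=7.8514, (cx,cy)=(0.1998,-0.9798)
member 3 (1-3): L=3.3350, (cx,cy)=(0.9835,0.1808)
member 4 (2-3): L=8.4706, (cx,cy)=(0.2020,0.9794)
member 5 (2-4): L=3.1240, (cx,cy)=(1.0000,0.0000)
member 6 (3-4): L=8.4155, (cx,cy)=(0.1679,-0.9858)
member 7 (3-5): L=3.0171, (cx,cy)=(0.9973,-0.0732)
member 8 (4-5): L=8.2312, (cx,cy)=(0.1939,0.9810)
member 9 (4-6): L=3.1870, (cx,cy)=(1.0000,0.0000)
member 10 (5-6): L=8.2302, (cx,cy)=(0.1933,-0.9811)
solve A·x = −loads:
  F[0-1] = -3312.3496 N (compression)
  F[0-2] = -2359.8989 N (compression)
  F[1-2] = +3049.1560 N (tension)
  F[1-3] = -1354.3909 N (compression)
  F[2-3] = -3050.5320 N (compression)
  F[2-4] = -1134.3774 N (compression)
  F[3-4] = +2095.6362 N (tension)
  F[3-5] = -754.8783 N (compression)
  F[4-5] = -2105.8495 N (compression)
  F[4-6] = -374.1935 N (compression)
  F[5-6] = +1935.7031 N (tension)
  Rx@0 = +3082.6300 N
  Ry@0 = +3232.5408 N
  Ry@6 = -1899.1908 N

-3312.350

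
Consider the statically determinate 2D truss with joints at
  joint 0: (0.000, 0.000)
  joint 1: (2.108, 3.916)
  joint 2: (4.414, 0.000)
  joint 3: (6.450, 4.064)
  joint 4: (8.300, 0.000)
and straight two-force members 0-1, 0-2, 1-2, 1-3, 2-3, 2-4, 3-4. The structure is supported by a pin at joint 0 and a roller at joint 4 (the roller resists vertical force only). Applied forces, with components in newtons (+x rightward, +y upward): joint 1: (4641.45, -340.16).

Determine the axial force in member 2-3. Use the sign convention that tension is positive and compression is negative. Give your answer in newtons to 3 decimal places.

N=5 nodes, M=7 members, R=3 reactions → 2N=10, M+R=10
member 0 (0-1): L=4.4473, (cx,cy)=(0.4740,0.8805)
member 1 (0-2): L=4.4140, (cx,cy)=(1.0000,0.0000)
member 2 (1-2): L=4.5445, (cx,cy)=(0.5074,-0.8617)
member 3 (1-3): L=4.3445, (cx,cy)=(0.9994,0.0341)
member 4 (2-3): L=4.5455, (cx,cy)=(0.4479,0.8941)
member 5 (2-4): L=3.8860, (cx,cy)=(1.0000,0.0000)
member 6 (3-4): L=4.4653, (cx,cy)=(0.4143,-0.9101)
solve A·x = −loads:
  F[0-1] = +2198.7946 N (tension)
  F[0-2] = +3599.2377 N (tension)
  F[1-2] = -2729.1982 N (compression)
  F[1-3] = -2215.6632 N (compression)
  F[2-3] = +2630.3620 N (tension)
  F[2-4] = +1036.1921 N (tension)
  F[3-4] = -2501.0125 N (compression)
  Rx@0 = -4641.4500 N
  Ry@0 = -1936.1021 N
  Ry@4 = +2276.2621 N

2630.362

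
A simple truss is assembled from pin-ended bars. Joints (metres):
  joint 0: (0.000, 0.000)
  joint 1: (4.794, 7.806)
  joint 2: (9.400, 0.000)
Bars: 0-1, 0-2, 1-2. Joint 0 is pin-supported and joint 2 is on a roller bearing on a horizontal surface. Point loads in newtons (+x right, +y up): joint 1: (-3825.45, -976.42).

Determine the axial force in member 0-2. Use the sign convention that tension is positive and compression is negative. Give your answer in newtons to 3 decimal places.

N=3 nodes, M=3 members, R=3 reactions → 2N=6, M+R=6
member 0 (0-1): L=9.1606, (cx,cy)=(0.5233,0.8521)
member 1 (0-2): L=9.4000, (cx,cy)=(1.0000,0.0000)
member 2 (1-2): L=9.0636, (cx,cy)=(0.5082,-0.8612)
solve A·x = −loads:
  F[0-1] = -4289.4818 N (compression)
  F[0-2] = -1580.6364 N (compression)
  F[1-2] = +3110.3470 N (tension)
  Rx@0 = +3825.4500 N
  Ry@0 = +3655.1972 N
  Ry@2 = -2678.7772 N

-1580.636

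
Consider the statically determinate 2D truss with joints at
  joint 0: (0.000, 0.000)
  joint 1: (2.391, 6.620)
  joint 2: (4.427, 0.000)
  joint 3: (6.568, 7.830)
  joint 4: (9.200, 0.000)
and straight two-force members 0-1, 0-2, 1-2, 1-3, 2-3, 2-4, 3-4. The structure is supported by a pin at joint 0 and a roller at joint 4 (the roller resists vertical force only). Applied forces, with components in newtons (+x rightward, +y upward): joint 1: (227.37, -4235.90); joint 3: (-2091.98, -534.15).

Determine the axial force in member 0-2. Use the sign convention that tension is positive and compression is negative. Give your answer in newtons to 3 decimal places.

-93.143

N=5 nodes, M=7 members, R=3 reactions → 2N=10, M+R=10
member 0 (0-1): L=7.0386, (cx,cy)=(0.3397,0.9405)
member 1 (0-2): L=4.4270, (cx,cy)=(1.0000,0.0000)
member 2 (1-2): L=6.9260, (cx,cy)=(0.2940,-0.9558)
member 3 (1-3): L=4.3487, (cx,cy)=(0.9605,0.2782)
member 4 (2-3): L=8.1174, (cx,cy)=(0.2638,0.9646)
member 5 (2-4): L=4.7730, (cx,cy)=(1.0000,0.0000)
member 6 (3-4): L=8.2605, (cx,cy)=(0.3186,-0.9479)
solve A·x = −loads:
  F[0-1] = -5214.7935 N (compression)
  F[0-2] = -93.1430 N (compression)
  F[1-2] = +86.2298 N (tension)
  F[1-3] = -2107.4050 N (compression)
  F[2-3] = -85.4455 N (compression)
  F[2-4] = -45.2580 N (compression)
  F[3-4] = +142.0422 N (tension)
  Rx@0 = +1864.6100 N
  Ry@0 = +4904.6891 N
  Ry@4 = -134.6391 N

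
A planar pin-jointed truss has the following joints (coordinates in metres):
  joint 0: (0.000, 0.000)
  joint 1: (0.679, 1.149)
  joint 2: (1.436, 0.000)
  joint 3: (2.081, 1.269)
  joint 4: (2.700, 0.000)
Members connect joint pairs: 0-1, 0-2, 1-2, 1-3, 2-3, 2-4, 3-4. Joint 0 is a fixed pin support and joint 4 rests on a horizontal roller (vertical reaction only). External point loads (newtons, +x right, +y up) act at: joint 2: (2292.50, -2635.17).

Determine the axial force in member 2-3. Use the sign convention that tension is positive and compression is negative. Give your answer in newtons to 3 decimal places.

1712.298

N=5 nodes, M=7 members, R=3 reactions → 2N=10, M+R=10
member 0 (0-1): L=1.3346, (cx,cy)=(0.5088,0.8609)
member 1 (0-2): L=1.4360, (cx,cy)=(1.0000,0.0000)
member 2 (1-2): L=1.3760, (cx,cy)=(0.5502,-0.8351)
member 3 (1-3): L=1.4071, (cx,cy)=(0.9964,0.0853)
member 4 (2-3): L=1.4235, (cx,cy)=(0.4531,0.8915)
member 5 (2-4): L=1.2640, (cx,cy)=(1.0000,0.0000)
member 6 (3-4): L=1.4119, (cx,cy)=(0.4384,-0.8988)
solve A·x = −loads:
  F[0-1] = -1432.9577 N (compression)
  F[0-2] = +3021.5238 N (tension)
  F[1-2] = +1327.7289 N (tension)
  F[1-3] = -1464.8283 N (compression)
  F[2-3] = +1712.2984 N (tension)
  F[2-4] = +683.6414 N (tension)
  F[3-4] = -1559.3665 N (compression)
  Rx@0 = -2292.5000 N
  Ry@0 = +1233.6500 N
  Ry@4 = +1401.5200 N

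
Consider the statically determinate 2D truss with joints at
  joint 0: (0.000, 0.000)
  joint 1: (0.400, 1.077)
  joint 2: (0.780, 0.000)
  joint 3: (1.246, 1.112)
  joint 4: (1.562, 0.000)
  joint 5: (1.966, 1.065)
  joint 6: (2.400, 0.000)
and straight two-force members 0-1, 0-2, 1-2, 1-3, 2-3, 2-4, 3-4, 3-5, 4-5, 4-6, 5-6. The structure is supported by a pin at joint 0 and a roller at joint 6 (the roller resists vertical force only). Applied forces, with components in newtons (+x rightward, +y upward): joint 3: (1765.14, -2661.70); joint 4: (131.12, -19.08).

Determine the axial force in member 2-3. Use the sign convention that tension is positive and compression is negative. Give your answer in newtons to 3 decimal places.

-493.129

N=7 nodes, M=11 members, R=3 reactions → 2N=14, M+R=14
member 0 (0-1): L=1.1489, (cx,cy)=(0.3482,0.9374)
member 1 (0-2): L=0.7800, (cx,cy)=(1.0000,0.0000)
member 2 (1-2): L=1.1421, (cx,cy)=(0.3327,-0.9430)
member 3 (1-3): L=0.8467, (cx,cy)=(0.9991,0.0413)
member 4 (2-3): L=1.2057, (cx,cy)=(0.3865,0.9223)
member 5 (2-4): L=0.7820, (cx,cy)=(1.0000,0.0000)
member 6 (3-4): L=1.1560, (cx,cy)=(0.2733,-0.9619)
member 7 (3-5): L=0.7215, (cx,cy)=(0.9979,-0.0651)
member 8 (4-5): L=1.1391, (cx,cy)=(0.3547,0.9350)
member 9 (4-6): L=0.8380, (cx,cy)=(1.0000,0.0000)
member 10 (5-6): L=1.1500, (cx,cy)=(0.3774,-0.9261)
solve A·x = −loads:
  F[0-1] = -499.9267 N (compression)
  F[0-2] = +2070.3168 N (tension)
  F[1-2] = +482.2877 N (tension)
  F[1-3] = -334.8138 N (compression)
  F[2-3] = -493.1294 N (compression)
  F[2-4] = +2421.3818 N (tension)
  F[3-4] = -2164.6135 N (compression)
  F[3-5] = -1702.1801 N (compression)
  F[4-5] = +2247.3600 N (tension)
  F[4-6] = +901.4698 N (tension)
  F[5-6] = -2388.7603 N (compression)
  Rx@0 = -1896.2600 N
  Ry@0 = +468.6480 N
  Ry@6 = +2212.1320 N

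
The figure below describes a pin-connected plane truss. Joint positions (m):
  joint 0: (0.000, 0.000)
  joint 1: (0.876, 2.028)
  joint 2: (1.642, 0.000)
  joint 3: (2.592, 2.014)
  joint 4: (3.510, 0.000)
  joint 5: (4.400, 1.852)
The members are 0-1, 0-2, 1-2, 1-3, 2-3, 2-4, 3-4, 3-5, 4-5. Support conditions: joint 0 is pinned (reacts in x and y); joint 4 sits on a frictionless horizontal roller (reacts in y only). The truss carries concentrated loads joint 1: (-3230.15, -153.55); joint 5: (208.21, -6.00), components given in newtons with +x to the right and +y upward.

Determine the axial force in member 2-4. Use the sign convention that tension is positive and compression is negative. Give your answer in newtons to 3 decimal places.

-768.349

N=6 nodes, M=9 members, R=3 reactions → 2N=12, M+R=12
member 0 (0-1): L=2.2091, (cx,cy)=(0.3965,0.9180)
member 1 (0-2): L=1.6420, (cx,cy)=(1.0000,0.0000)
member 2 (1-2): L=2.1678, (cx,cy)=(0.3533,-0.9355)
member 3 (1-3): L=1.7161, (cx,cy)=(1.0000,-0.0082)
member 4 (2-3): L=2.2268, (cx,cy)=(0.4266,0.9044)
member 5 (2-4): L=1.8680, (cx,cy)=(1.0000,0.0000)
member 6 (3-4): L=2.2134, (cx,cy)=(0.4148,-0.9099)
member 7 (3-5): L=1.8152, (cx,cy)=(0.9960,-0.0892)
member 8 (4-5): L=2.0548, (cx,cy)=(0.4331,0.9013)
solve A·x = −loads:
  F[0-1] = -2037.1691 N (compression)
  F[0-2] = -2214.1208 N (compression)
  F[1-2] = +1819.4580 N (tension)
  F[1-3] = +1779.4905 N (tension)
  F[2-3] = -1881.9435 N (compression)
  F[2-4] = -768.3490 N (compression)
  F[3-4] = +1866.5920 N (tension)
  F[3-5] = +203.1899 N (tension)
  F[4-5] = +13.4619 N (tension)
  Rx@0 = +3021.9400 N
  Ry@0 = +1870.1567 N
  Ry@4 = -1710.6067 N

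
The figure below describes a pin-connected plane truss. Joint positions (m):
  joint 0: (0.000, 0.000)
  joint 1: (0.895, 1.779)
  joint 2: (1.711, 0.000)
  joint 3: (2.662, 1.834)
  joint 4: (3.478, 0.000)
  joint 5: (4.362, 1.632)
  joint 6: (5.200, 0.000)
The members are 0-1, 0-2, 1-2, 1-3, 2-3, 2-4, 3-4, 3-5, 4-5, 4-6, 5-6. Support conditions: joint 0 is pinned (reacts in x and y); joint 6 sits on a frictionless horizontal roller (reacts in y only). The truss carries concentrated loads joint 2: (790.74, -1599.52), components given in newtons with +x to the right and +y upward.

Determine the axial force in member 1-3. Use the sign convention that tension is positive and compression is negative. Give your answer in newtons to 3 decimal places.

-1018.158

N=7 nodes, M=11 members, R=3 reactions → 2N=14, M+R=14
member 0 (0-1): L=1.9914, (cx,cy)=(0.4494,0.8933)
member 1 (0-2): L=1.7110, (cx,cy)=(1.0000,0.0000)
member 2 (1-2): L=1.9572, (cx,cy)=(0.4169,-0.9089)
member 3 (1-3): L=1.7679, (cx,cy)=(0.9995,0.0311)
member 4 (2-3): L=2.0659, (cx,cy)=(0.4603,0.8877)
member 5 (2-4): L=1.7670, (cx,cy)=(1.0000,0.0000)
member 6 (3-4): L=2.0073, (cx,cy)=(0.4065,-0.9136)
member 7 (3-5): L=1.7120, (cx,cy)=(0.9930,-0.1180)
member 8 (4-5): L=1.8560, (cx,cy)=(0.4763,0.8793)
member 9 (4-6): L=1.7220, (cx,cy)=(1.0000,0.0000)
member 10 (5-6): L=1.8346, (cx,cy)=(0.4568,-0.8896)
solve A·x = −loads:
  F[0-1] = -1201.3799 N (compression)
  F[0-2] = +1330.6662 N (tension)
  F[1-2] = +1145.8798 N (tension)
  F[1-3] = -1018.1576 N (compression)
  F[2-3] = +628.5344 N (tension)
  F[2-4] = +728.3307 N (tension)
  F[3-4] = -508.1916 N (compression)
  F[3-5] = -525.4170 N (compression)
  F[4-5] = +528.0474 N (tension)
  F[4-6] = +270.2466 N (tension)
  F[5-6] = -591.6322 N (compression)
  Rx@0 = -790.7400 N
  Ry@0 = +1073.2164 N
  Ry@6 = +526.3036 N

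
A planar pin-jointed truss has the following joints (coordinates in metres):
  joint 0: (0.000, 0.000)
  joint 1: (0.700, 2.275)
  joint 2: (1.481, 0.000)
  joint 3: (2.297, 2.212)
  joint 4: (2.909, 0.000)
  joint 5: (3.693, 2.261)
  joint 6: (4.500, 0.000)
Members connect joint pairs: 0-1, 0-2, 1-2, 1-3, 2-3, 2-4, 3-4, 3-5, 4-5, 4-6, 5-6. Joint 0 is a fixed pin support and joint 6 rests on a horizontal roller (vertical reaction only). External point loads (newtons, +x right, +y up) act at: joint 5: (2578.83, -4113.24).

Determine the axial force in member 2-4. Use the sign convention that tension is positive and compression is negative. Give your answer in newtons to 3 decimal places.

N=7 nodes, M=11 members, R=3 reactions → 2N=14, M+R=14
member 0 (0-1): L=2.3803, (cx,cy)=(0.2941,0.9558)
member 1 (0-2): L=1.4810, (cx,cy)=(1.0000,0.0000)
member 2 (1-2): L=2.4053, (cx,cy)=(0.3247,-0.9458)
member 3 (1-3): L=1.5982, (cx,cy)=(0.9992,-0.0394)
member 4 (2-3): L=2.3577, (cx,cy)=(0.3461,0.9382)
member 5 (2-4): L=1.4280, (cx,cy)=(1.0000,0.0000)
member 6 (3-4): L=2.2951, (cx,cy)=(0.2667,-0.9638)
member 7 (3-5): L=1.3969, (cx,cy)=(0.9994,0.0351)
member 8 (4-5): L=2.3931, (cx,cy)=(0.3276,0.9448)
member 9 (4-6): L=1.5910, (cx,cy)=(1.0000,0.0000)
member 10 (5-6): L=2.4007, (cx,cy)=(0.3362,-0.9418)
solve A·x = −loads:
  F[0-1] = +583.8983 N (tension)
  F[0-2] = +2407.1138 N (tension)
  F[1-2] = -605.4085 N (compression)
  F[1-3] = +368.5766 N (tension)
  F[2-3] = +610.3257 N (tension)
  F[2-4] = +1999.3071 N (tension)
  F[3-4] = -552.5719 N (compression)
  F[3-5] = +727.3166 N (tension)
  F[4-5] = +563.6724 N (tension)
  F[4-6] = +1667.2948 N (tension)
  F[5-6] = -4959.9477 N (compression)
  Rx@0 = -2578.8300 N
  Ry@0 = -558.0778 N
  Ry@6 = +4671.3178 N

1999.307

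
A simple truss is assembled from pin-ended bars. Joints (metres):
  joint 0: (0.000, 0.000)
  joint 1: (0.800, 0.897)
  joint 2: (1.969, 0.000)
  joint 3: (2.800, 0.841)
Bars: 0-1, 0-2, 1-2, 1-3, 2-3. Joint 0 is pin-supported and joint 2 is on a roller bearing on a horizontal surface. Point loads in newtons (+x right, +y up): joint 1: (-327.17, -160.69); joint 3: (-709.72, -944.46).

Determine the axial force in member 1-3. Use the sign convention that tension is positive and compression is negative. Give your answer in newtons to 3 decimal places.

N=4 nodes, M=5 members, R=3 reactions → 2N=8, M+R=8
member 0 (0-1): L=1.2019, (cx,cy)=(0.6656,0.7463)
member 1 (0-2): L=1.9690, (cx,cy)=(1.0000,0.0000)
member 2 (1-2): L=1.4735, (cx,cy)=(0.7934,-0.6088)
member 3 (1-3): L=2.0008, (cx,cy)=(0.9996,-0.0280)
member 4 (2-3): L=1.1823, (cx,cy)=(0.7029,0.7113)
solve A·x = −loads:
  F[0-1] = -199.6263 N (compression)
  F[0-2] = -904.0183 N (compression)
  F[1-2] = -29.2355 N (compression)
  F[1-3] = +217.5777 N (tension)
  F[2-3] = -1319.1897 N (compression)
  Rx@0 = +1036.8900 N
  Ry@0 = +148.9824 N
  Ry@2 = +956.1676 N

217.578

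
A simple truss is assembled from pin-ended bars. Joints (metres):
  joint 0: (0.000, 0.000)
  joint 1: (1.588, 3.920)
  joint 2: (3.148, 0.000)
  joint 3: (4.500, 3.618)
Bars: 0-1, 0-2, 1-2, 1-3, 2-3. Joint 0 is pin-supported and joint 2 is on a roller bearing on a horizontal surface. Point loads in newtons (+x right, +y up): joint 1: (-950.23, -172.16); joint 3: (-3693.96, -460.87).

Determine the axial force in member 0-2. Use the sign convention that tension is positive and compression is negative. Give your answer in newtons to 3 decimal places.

N=4 nodes, M=5 members, R=3 reactions → 2N=8, M+R=8
member 0 (0-1): L=4.2294, (cx,cy)=(0.3755,0.9268)
member 1 (0-2): L=3.1480, (cx,cy)=(1.0000,0.0000)
member 2 (1-2): L=4.2190, (cx,cy)=(0.3698,-0.9291)
member 3 (1-3): L=2.9276, (cx,cy)=(0.9947,-0.1032)
member 4 (2-3): L=3.8624, (cx,cy)=(0.3500,0.9367)
solve A·x = −loads:
  F[0-1] = -5735.7569 N (compression)
  F[0-2] = -2490.6220 N (compression)
  F[1-2] = +5914.7446 N (tension)
  F[1-3] = -3408.5308 N (compression)
  F[2-3] = -867.3538 N (compression)
  Rx@0 = +4644.1900 N
  Ry@0 = +5316.1125 N
  Ry@2 = -4683.0825 N

-2490.622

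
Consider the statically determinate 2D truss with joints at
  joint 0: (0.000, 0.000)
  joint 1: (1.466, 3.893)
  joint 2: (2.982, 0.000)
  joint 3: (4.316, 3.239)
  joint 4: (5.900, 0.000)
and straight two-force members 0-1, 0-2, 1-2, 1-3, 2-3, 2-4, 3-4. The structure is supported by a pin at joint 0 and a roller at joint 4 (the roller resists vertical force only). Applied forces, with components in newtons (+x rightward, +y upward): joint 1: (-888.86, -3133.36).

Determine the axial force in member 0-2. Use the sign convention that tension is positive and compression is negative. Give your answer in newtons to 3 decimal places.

N=5 nodes, M=7 members, R=3 reactions → 2N=10, M+R=10
member 0 (0-1): L=4.1599, (cx,cy)=(0.3524,0.9358)
member 1 (0-2): L=2.9820, (cx,cy)=(1.0000,0.0000)
member 2 (1-2): L=4.1778, (cx,cy)=(0.3629,-0.9318)
member 3 (1-3): L=2.9241, (cx,cy)=(0.9747,-0.2237)
member 4 (2-3): L=3.5030, (cx,cy)=(0.3808,0.9246)
member 5 (2-4): L=2.9180, (cx,cy)=(1.0000,0.0000)
member 6 (3-4): L=3.6056, (cx,cy)=(0.4393,-0.8983)
solve A·x = −loads:
  F[0-1] = -3142.9341 N (compression)
  F[0-2] = +218.7539 N (tension)
  F[1-2] = -167.1817 N (compression)
  F[1-3] = -162.1970 N (compression)
  F[2-3] = +168.4816 N (tension)
  F[2-4] = +93.9266 N (tension)
  F[3-4] = -213.8002 N (compression)
  Rx@0 = +888.8600 N
  Ry@0 = +2941.2966 N
  Ry@4 = +192.0634 N

218.754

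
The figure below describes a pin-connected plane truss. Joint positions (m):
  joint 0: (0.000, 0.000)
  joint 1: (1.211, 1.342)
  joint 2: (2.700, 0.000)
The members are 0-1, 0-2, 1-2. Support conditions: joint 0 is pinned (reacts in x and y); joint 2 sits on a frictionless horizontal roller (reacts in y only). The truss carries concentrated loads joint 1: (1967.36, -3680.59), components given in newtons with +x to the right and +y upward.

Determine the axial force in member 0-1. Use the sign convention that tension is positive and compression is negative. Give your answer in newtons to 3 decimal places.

N=3 nodes, M=3 members, R=3 reactions → 2N=6, M+R=6
member 0 (0-1): L=1.8076, (cx,cy)=(0.6699,0.7424)
member 1 (0-2): L=2.7000, (cx,cy)=(1.0000,0.0000)
member 2 (1-2): L=2.0045, (cx,cy)=(0.7428,-0.6695)
solve A·x = −loads:
  F[0-1] = -1416.9015 N (compression)
  F[0-2] = +2916.6021 N (tension)
  F[1-2] = -3926.3775 N (compression)
  Rx@0 = -1967.3600 N
  Ry@0 = +1051.9264 N
  Ry@2 = +2628.6636 N

-1416.901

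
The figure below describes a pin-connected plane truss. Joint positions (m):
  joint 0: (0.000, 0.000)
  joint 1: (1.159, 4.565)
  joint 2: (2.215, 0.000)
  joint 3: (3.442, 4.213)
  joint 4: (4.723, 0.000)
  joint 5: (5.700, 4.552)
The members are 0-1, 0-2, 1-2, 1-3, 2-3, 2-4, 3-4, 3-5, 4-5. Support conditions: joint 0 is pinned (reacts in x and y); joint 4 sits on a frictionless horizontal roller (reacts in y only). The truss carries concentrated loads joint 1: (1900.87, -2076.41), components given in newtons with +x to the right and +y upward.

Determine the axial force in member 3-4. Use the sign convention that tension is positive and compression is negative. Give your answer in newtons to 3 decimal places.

N=6 nodes, M=9 members, R=3 reactions → 2N=12, M+R=12
member 0 (0-1): L=4.7098, (cx,cy)=(0.2461,0.9692)
member 1 (0-2): L=2.2150, (cx,cy)=(1.0000,0.0000)
member 2 (1-2): L=4.6855, (cx,cy)=(0.2254,-0.9743)
member 3 (1-3): L=2.3100, (cx,cy)=(0.9883,-0.1524)
member 4 (2-3): L=4.3880, (cx,cy)=(0.2796,0.9601)
member 5 (2-4): L=2.5080, (cx,cy)=(1.0000,0.0000)
member 6 (3-4): L=4.4034, (cx,cy)=(0.2909,-0.9568)
member 7 (3-5): L=2.2833, (cx,cy)=(0.9889,0.1485)
member 8 (4-5): L=4.6557, (cx,cy)=(0.2099,0.9777)
solve A·x = −loads:
  F[0-1] = +278.9891 N (tension)
  F[0-2] = +1832.2161 N (tension)
  F[1-2] = -2197.2023 N (compression)
  F[1-3] = -1352.8230 N (compression)
  F[2-3] = +2229.6135 N (tension)
  F[2-4] = +713.5714 N (tension)
  F[3-4] = -2452.9061 N (compression)
  F[3-5] = -0.0000 N (compression)
  F[4-5] = +0.0000 N (tension)
  Rx@0 = -1900.8700 N
  Ry@0 = -270.4100 N
  Ry@4 = +2346.8200 N

-2452.906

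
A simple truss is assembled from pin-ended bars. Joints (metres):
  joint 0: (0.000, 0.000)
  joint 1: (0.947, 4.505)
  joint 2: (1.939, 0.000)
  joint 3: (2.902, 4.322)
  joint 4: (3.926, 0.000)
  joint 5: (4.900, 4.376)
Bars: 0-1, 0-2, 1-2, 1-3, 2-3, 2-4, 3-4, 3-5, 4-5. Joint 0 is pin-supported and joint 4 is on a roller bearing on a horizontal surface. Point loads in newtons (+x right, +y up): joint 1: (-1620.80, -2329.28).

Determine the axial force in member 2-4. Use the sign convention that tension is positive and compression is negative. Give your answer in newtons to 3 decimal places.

-307.527

N=6 nodes, M=9 members, R=3 reactions → 2N=12, M+R=12
member 0 (0-1): L=4.6035, (cx,cy)=(0.2057,0.9786)
member 1 (0-2): L=1.9390, (cx,cy)=(1.0000,0.0000)
member 2 (1-2): L=4.6129, (cx,cy)=(0.2150,-0.9766)
member 3 (1-3): L=1.9635, (cx,cy)=(0.9956,-0.0932)
member 4 (2-3): L=4.4280, (cx,cy)=(0.2175,0.9761)
member 5 (2-4): L=1.9870, (cx,cy)=(1.0000,0.0000)
member 6 (3-4): L=4.4417, (cx,cy)=(0.2305,-0.9731)
member 7 (3-5): L=1.9987, (cx,cy)=(0.9996,0.0270)
member 8 (4-5): L=4.4831, (cx,cy)=(0.2173,0.9761)
solve A·x = −loads:
  F[0-1] = -3706.5371 N (compression)
  F[0-2] = -858.3102 N (compression)
  F[1-2] = +1273.0497 N (tension)
  F[1-3] = +587.0989 N (tension)
  F[2-3] = -1273.7524 N (compression)
  F[2-4] = -307.5273 N (compression)
  F[3-4] = +1333.9150 N (tension)
  F[3-5] = +0.0000 N (tension)
  F[4-5] = -0.0000 N (compression)
  Rx@0 = +1620.8000 N
  Ry@0 = +3627.2616 N
  Ry@4 = -1297.9816 N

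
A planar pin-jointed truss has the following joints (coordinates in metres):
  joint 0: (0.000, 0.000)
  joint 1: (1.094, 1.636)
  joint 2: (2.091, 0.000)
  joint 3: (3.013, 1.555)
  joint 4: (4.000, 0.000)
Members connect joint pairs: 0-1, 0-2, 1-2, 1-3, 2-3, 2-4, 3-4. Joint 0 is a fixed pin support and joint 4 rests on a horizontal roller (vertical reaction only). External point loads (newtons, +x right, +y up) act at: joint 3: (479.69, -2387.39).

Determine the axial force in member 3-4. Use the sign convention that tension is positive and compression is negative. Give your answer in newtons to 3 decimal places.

-2350.837

N=5 nodes, M=7 members, R=3 reactions → 2N=10, M+R=10
member 0 (0-1): L=1.9681, (cx,cy)=(0.5559,0.8313)
member 1 (0-2): L=2.0910, (cx,cy)=(1.0000,0.0000)
member 2 (1-2): L=1.9159, (cx,cy)=(0.5204,-0.8539)
member 3 (1-3): L=1.9207, (cx,cy)=(0.9991,-0.0422)
member 4 (2-3): L=1.8078, (cx,cy)=(0.5100,0.8602)
member 5 (2-4): L=1.9090, (cx,cy)=(1.0000,0.0000)
member 6 (3-4): L=1.8418, (cx,cy)=(0.5359,-0.8443)
solve A·x = −loads:
  F[0-1] = -484.3313 N (compression)
  F[0-2] = +748.9163 N (tension)
  F[1-2] = +497.5871 N (tension)
  F[1-3] = -528.6379 N (compression)
  F[2-3] = -493.9777 N (compression)
  F[2-4] = +1259.7935 N (tension)
  F[3-4] = -2350.8371 N (compression)
  Rx@0 = -479.6900 N
  Ry@0 = +402.6090 N
  Ry@4 = +1984.7810 N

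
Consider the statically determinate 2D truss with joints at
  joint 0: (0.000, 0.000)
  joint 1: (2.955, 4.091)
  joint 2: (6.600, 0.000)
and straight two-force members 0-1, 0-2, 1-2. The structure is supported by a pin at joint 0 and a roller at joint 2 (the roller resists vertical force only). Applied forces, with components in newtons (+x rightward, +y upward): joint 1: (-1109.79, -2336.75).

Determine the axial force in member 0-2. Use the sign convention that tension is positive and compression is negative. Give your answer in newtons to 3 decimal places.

319.261

N=3 nodes, M=3 members, R=3 reactions → 2N=6, M+R=6
member 0 (0-1): L=5.0466, (cx,cy)=(0.5855,0.8106)
member 1 (0-2): L=6.6000, (cx,cy)=(1.0000,0.0000)
member 2 (1-2): L=5.4793, (cx,cy)=(0.6652,-0.7466)
solve A·x = −loads:
  F[0-1] = -2440.5636 N (compression)
  F[0-2] = +319.2605 N (tension)
  F[1-2] = -479.9210 N (compression)
  Rx@0 = +1109.7900 N
  Ry@0 = +1978.4249 N
  Ry@2 = +358.3251 N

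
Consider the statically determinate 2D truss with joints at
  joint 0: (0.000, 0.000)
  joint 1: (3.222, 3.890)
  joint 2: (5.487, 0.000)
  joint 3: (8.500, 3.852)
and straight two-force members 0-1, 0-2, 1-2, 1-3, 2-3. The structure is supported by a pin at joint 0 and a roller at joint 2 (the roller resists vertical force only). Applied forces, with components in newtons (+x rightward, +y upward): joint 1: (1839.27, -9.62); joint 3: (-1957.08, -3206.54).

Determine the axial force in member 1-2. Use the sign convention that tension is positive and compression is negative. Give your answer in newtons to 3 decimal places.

N=4 nodes, M=5 members, R=3 reactions → 2N=8, M+R=8
member 0 (0-1): L=5.0511, (cx,cy)=(0.6379,0.7701)
member 1 (0-2): L=5.4870, (cx,cy)=(1.0000,0.0000)
member 2 (1-2): L=4.5014, (cx,cy)=(0.5032,-0.8642)
member 3 (1-3): L=5.2781, (cx,cy)=(1.0000,-0.0072)
member 4 (2-3): L=4.8904, (cx,cy)=(0.6161,0.7877)
solve A·x = −loads:
  F[0-1] = +2190.3032 N (tension)
  F[0-2] = -1514.9687 N (compression)
  F[1-2] = -1967.6298 N (compression)
  F[1-3] = +547.9753 N (tension)
  F[2-3] = -4065.9371 N (compression)
  Rx@0 = +117.8100 N
  Ry@0 = -1686.8241 N
  Ry@2 = +4902.9841 N

-1967.630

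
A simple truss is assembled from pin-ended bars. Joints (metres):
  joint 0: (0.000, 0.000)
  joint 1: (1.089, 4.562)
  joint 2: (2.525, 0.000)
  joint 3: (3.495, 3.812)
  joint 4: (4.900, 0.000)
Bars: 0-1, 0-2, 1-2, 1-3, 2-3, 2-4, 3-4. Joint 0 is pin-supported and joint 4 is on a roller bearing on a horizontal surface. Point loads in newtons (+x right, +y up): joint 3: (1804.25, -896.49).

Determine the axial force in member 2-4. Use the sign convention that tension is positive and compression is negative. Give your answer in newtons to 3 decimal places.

753.020

N=5 nodes, M=7 members, R=3 reactions → 2N=10, M+R=10
member 0 (0-1): L=4.6902, (cx,cy)=(0.2322,0.9727)
member 1 (0-2): L=2.5250, (cx,cy)=(1.0000,0.0000)
member 2 (1-2): L=4.7827, (cx,cy)=(0.3003,-0.9539)
member 3 (1-3): L=2.5202, (cx,cy)=(0.9547,-0.2976)
member 4 (2-3): L=3.9335, (cx,cy)=(0.2466,0.9691)
member 5 (2-4): L=2.3750, (cx,cy)=(1.0000,0.0000)
member 6 (3-4): L=4.0627, (cx,cy)=(0.3458,-0.9383)
solve A·x = −loads:
  F[0-1] = +1178.7932 N (tension)
  F[0-2] = +1530.5491 N (tension)
  F[1-2] = -1431.9946 N (compression)
  F[1-3] = +737.0529 N (tension)
  F[2-3] = +1409.4509 N (tension)
  F[2-4] = +753.0196 N (tension)
  F[3-4] = -2177.4218 N (compression)
  Rx@0 = -1804.2500 N
  Ry@0 = -1146.5781 N
  Ry@4 = +2043.0681 N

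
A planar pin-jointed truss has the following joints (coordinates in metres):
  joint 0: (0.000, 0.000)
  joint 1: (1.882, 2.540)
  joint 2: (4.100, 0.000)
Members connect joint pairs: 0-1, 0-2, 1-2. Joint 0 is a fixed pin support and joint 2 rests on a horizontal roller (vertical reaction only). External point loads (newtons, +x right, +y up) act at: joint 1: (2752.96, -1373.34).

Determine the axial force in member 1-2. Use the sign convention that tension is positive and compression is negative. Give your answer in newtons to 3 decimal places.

-3101.131

N=3 nodes, M=3 members, R=3 reactions → 2N=6, M+R=6
member 0 (0-1): L=3.1613, (cx,cy)=(0.5953,0.8035)
member 1 (0-2): L=4.1000, (cx,cy)=(1.0000,0.0000)
member 2 (1-2): L=3.3721, (cx,cy)=(0.6577,-0.7532)
solve A·x = −loads:
  F[0-1] = +1197.9768 N (tension)
  F[0-2] = +2039.7644 N (tension)
  F[1-2] = -3101.1313 N (compression)
  Rx@0 = -2752.9600 N
  Ry@0 = -962.5488 N
  Ry@2 = +2335.8888 N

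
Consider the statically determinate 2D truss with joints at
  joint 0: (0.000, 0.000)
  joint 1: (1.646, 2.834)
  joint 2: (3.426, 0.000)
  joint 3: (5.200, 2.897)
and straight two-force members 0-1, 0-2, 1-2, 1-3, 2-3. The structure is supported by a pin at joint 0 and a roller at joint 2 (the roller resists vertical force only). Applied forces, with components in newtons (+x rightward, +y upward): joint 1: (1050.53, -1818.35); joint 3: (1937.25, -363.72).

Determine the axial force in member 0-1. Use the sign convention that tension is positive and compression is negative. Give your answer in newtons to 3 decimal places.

2024.596

N=4 nodes, M=5 members, R=3 reactions → 2N=8, M+R=8
member 0 (0-1): L=3.2773, (cx,cy)=(0.5022,0.8647)
member 1 (0-2): L=3.4260, (cx,cy)=(1.0000,0.0000)
member 2 (1-2): L=3.3466, (cx,cy)=(0.5319,-0.8468)
member 3 (1-3): L=3.5546, (cx,cy)=(0.9998,0.0177)
member 4 (2-3): L=3.3970, (cx,cy)=(0.5222,0.8528)
solve A·x = −loads:
  F[0-1] = +2024.5962 N (tension)
  F[0-2] = +1970.9497 N (tension)
  F[1-2] = -4168.9657 N (compression)
  F[1-3] = +2184.0235 N (tension)
  F[2-3] = -471.8867 N (compression)
  Rx@0 = -2987.7800 N
  Ry@0 = -1750.7272 N
  Ry@2 = +3932.7972 N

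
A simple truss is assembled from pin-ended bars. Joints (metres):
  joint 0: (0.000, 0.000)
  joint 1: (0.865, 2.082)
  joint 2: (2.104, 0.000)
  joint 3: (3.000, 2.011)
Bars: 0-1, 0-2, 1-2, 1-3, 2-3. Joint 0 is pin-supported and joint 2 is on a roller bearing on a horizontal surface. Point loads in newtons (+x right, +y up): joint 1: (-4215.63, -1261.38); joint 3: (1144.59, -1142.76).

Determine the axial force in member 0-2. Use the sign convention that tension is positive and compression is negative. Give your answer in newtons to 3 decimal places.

-1686.001

N=4 nodes, M=5 members, R=3 reactions → 2N=8, M+R=8
member 0 (0-1): L=2.2545, (cx,cy)=(0.3837,0.9235)
member 1 (0-2): L=2.1040, (cx,cy)=(1.0000,0.0000)
member 2 (1-2): L=2.4228, (cx,cy)=(0.5114,-0.8593)
member 3 (1-3): L=2.1362, (cx,cy)=(0.9994,-0.0332)
member 4 (2-3): L=2.2016, (cx,cy)=(0.4070,0.9134)
solve A·x = −loads:
  F[0-1] = -3609.9723 N (compression)
  F[0-2] = -1686.0007 N (compression)
  F[1-2] = +2348.4507 N (tension)
  F[1-3] = +1630.5014 N (tension)
  F[2-3] = -1191.7272 N (compression)
  Rx@0 = +3071.0400 N
  Ry@0 = +3333.7015 N
  Ry@2 = -929.5615 N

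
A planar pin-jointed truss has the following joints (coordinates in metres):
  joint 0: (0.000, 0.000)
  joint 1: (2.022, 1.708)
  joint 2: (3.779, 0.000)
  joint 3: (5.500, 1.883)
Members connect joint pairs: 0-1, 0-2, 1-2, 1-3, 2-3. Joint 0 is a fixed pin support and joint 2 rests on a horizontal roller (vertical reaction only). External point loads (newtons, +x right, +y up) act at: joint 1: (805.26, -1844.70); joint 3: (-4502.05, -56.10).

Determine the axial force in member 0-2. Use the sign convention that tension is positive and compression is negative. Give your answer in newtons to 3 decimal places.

-486.866

N=4 nodes, M=5 members, R=3 reactions → 2N=8, M+R=8
member 0 (0-1): L=2.6468, (cx,cy)=(0.7639,0.6453)
member 1 (0-2): L=3.7790, (cx,cy)=(1.0000,0.0000)
member 2 (1-2): L=2.4504, (cx,cy)=(0.7170,-0.6970)
member 3 (1-3): L=3.4824, (cx,cy)=(0.9987,0.0503)
member 4 (2-3): L=2.5510, (cx,cy)=(0.6746,0.7381)
solve A·x = −loads:
  F[0-1] = -4201.8528 N (compression)
  F[0-2] = -486.8662 N (compression)
  F[1-2] = +906.7049 N (tension)
  F[1-3] = -4671.2245 N (compression)
  F[2-3] = +242.0140 N (tension)
  Rx@0 = +3696.7900 N
  Ry@0 = +2711.4490 N
  Ry@2 = -810.6490 N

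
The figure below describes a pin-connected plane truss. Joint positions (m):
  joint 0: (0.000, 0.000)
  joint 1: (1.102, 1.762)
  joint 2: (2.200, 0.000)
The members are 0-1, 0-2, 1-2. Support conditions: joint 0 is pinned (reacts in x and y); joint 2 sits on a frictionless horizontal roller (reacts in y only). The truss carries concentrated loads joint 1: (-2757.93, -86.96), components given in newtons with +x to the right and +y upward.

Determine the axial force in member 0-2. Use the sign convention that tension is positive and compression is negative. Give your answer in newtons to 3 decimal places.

N=3 nodes, M=3 members, R=3 reactions → 2N=6, M+R=6
member 0 (0-1): L=2.0782, (cx,cy)=(0.5303,0.8478)
member 1 (0-2): L=2.2000, (cx,cy)=(1.0000,0.0000)
member 2 (1-2): L=2.0761, (cx,cy)=(0.5289,-0.8487)
solve A·x = −loads:
  F[0-1] = -2656.4713 N (compression)
  F[0-2] = -1349.3137 N (compression)
  F[1-2] = +2551.3012 N (tension)
  Rx@0 = +2757.9300 N
  Ry@0 = +2252.2522 N
  Ry@2 = -2165.2922 N

-1349.314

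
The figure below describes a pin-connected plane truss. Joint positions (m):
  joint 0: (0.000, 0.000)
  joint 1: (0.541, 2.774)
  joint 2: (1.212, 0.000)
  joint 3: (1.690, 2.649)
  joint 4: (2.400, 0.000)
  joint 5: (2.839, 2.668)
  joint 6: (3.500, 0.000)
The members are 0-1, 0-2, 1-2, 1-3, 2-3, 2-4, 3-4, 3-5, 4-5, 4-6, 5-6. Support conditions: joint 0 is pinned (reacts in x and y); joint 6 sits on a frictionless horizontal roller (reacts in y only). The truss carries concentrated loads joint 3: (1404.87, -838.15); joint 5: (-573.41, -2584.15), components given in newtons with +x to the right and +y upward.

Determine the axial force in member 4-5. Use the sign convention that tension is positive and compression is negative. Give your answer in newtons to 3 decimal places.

N=7 nodes, M=11 members, R=3 reactions → 2N=14, M+R=14
member 0 (0-1): L=2.8263, (cx,cy)=(0.1914,0.9815)
member 1 (0-2): L=1.2120, (cx,cy)=(1.0000,0.0000)
member 2 (1-2): L=2.8540, (cx,cy)=(0.2351,-0.9720)
member 3 (1-3): L=1.1558, (cx,cy)=(0.9941,-0.1082)
member 4 (2-3): L=2.6918, (cx,cy)=(0.1776,0.9841)
member 5 (2-4): L=1.1880, (cx,cy)=(1.0000,0.0000)
member 6 (3-4): L=2.7425, (cx,cy)=(0.2589,-0.9659)
member 7 (3-5): L=1.1492, (cx,cy)=(0.9999,0.0165)
member 8 (4-5): L=2.7039, (cx,cy)=(0.1624,0.9867)
member 9 (4-6): L=1.1000, (cx,cy)=(1.0000,0.0000)
member 10 (5-6): L=2.7487, (cx,cy)=(0.2405,-0.9707)
solve A·x = −loads:
  F[0-1] = -300.8582 N (compression)
  F[0-2] = +889.0499 N (tension)
  F[1-2] = +318.6419 N (tension)
  F[1-3] = -133.2872 N (compression)
  F[2-3] = -314.7119 N (compression)
  F[2-4] = +1019.8512 N (tension)
  F[3-4] = -586.6918 N (compression)
  F[3-5] = -1441.5708 N (compression)
  F[4-5] = +574.3100 N (tension)
  F[4-6] = +774.7190 N (tension)
  F[5-6] = -3221.5448 N (compression)
  Rx@0 = -831.4600 N
  Ry@0 = +295.2948 N
  Ry@6 = +3127.0052 N

574.310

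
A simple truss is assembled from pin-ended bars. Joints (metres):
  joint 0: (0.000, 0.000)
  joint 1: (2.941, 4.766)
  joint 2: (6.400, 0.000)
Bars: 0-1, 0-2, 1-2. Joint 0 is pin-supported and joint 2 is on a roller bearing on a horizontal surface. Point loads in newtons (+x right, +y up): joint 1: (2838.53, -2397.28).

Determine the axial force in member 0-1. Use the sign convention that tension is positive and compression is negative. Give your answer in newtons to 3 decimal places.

N=3 nodes, M=3 members, R=3 reactions → 2N=6, M+R=6
member 0 (0-1): L=5.6004, (cx,cy)=(0.5251,0.8510)
member 1 (0-2): L=6.4000, (cx,cy)=(1.0000,0.0000)
member 2 (1-2): L=5.8889, (cx,cy)=(0.5874,-0.8093)
solve A·x = −loads:
  F[0-1] = +961.3977 N (tension)
  F[0-2] = +2333.6586 N (tension)
  F[1-2] = -3973.0386 N (compression)
  Rx@0 = -2838.5300 N
  Ry@0 = -818.1629 N
  Ry@2 = +3215.4429 N

961.398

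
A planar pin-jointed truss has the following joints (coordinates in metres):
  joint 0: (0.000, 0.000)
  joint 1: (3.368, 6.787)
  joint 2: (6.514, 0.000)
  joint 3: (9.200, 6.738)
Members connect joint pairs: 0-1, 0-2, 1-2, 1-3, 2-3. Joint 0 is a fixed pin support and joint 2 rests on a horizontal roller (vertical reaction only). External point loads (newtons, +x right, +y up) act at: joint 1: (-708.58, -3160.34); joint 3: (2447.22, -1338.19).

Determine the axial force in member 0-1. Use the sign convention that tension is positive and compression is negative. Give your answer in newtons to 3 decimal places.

N=4 nodes, M=5 members, R=3 reactions → 2N=8, M+R=8
member 0 (0-1): L=7.5767, (cx,cy)=(0.4445,0.8958)
member 1 (0-2): L=6.5140, (cx,cy)=(1.0000,0.0000)
member 2 (1-2): L=7.4807, (cx,cy)=(0.4205,-0.9073)
member 3 (1-3): L=5.8322, (cx,cy)=(1.0000,-0.0084)
member 4 (2-3): L=7.2536, (cx,cy)=(0.3703,0.9289)
solve A·x = −loads:
  F[0-1] = +913.8212 N (tension)
  F[0-2] = +1332.4290 N (tension)
  F[1-2] = -4413.1016 N (compression)
  F[1-3] = +2970.8239 N (tension)
  F[2-3] = -1413.7273 N (compression)
  Rx@0 = -1738.6400 N
  Ry@0 = -818.5730 N
  Ry@2 = +5317.1030 N

913.821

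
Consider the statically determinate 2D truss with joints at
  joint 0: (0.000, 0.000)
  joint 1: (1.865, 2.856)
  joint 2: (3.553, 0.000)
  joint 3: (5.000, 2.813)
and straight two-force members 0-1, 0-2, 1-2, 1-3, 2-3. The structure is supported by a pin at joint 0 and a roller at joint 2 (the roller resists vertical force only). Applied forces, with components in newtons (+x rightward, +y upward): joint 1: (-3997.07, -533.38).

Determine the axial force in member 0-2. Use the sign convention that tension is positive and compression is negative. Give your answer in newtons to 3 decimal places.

N=4 nodes, M=5 members, R=3 reactions → 2N=8, M+R=8
member 0 (0-1): L=3.4110, (cx,cy)=(0.5468,0.8373)
member 1 (0-2): L=3.5530, (cx,cy)=(1.0000,0.0000)
member 2 (1-2): L=3.3175, (cx,cy)=(0.5088,-0.8609)
member 3 (1-3): L=3.1353, (cx,cy)=(0.9999,-0.0137)
member 4 (2-3): L=3.1633, (cx,cy)=(0.4574,0.8892)
solve A·x = −loads:
  F[0-1] = -4139.9771 N (compression)
  F[0-2] = -1733.4980 N (compression)
  F[1-2] = +3406.9616 N (tension)
  F[1-3] = +0.0000 N (tension)
  F[2-3] = -0.0000 N (compression)
  Rx@0 = +3997.0700 N
  Ry@0 = +3466.3601 N
  Ry@2 = -2932.9801 N

-1733.498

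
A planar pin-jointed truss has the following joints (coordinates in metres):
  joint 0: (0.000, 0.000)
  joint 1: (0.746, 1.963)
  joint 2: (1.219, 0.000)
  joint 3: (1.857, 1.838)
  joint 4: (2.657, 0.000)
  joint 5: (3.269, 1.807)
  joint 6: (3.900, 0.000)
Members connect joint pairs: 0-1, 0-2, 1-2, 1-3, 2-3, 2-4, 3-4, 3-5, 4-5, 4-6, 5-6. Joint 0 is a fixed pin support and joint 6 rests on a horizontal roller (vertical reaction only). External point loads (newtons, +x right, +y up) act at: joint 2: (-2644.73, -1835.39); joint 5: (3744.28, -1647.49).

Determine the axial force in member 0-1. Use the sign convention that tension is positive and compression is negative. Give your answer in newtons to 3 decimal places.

N=7 nodes, M=11 members, R=3 reactions → 2N=14, M+R=14
member 0 (0-1): L=2.1000, (cx,cy)=(0.3552,0.9348)
member 1 (0-2): L=1.2190, (cx,cy)=(1.0000,0.0000)
member 2 (1-2): L=2.0192, (cx,cy)=(0.2343,-0.9722)
member 3 (1-3): L=1.1180, (cx,cy)=(0.9937,-0.1118)
member 4 (2-3): L=1.9456, (cx,cy)=(0.3279,0.9447)
member 5 (2-4): L=1.4380, (cx,cy)=(1.0000,0.0000)
member 6 (3-4): L=2.0046, (cx,cy)=(0.3991,-0.9169)
member 7 (3-5): L=1.4123, (cx,cy)=(0.9998,-0.0219)
member 8 (4-5): L=1.9078, (cx,cy)=(0.3208,0.9472)
member 9 (4-6): L=1.2430, (cx,cy)=(1.0000,0.0000)
member 10 (5-6): L=1.9140, (cx,cy)=(0.3297,-0.9441)
solve A·x = −loads:
  F[0-1] = +220.9960 N (tension)
  F[0-2] = +1021.0428 N (tension)
  F[1-2] = -227.7541 N (compression)
  F[1-3] = +132.6913 N (tension)
  F[2-3] = +2177.1958 N (tension)
  F[2-4] = +2898.4691 N (tension)
  F[3-4] = -2268.9446 N (compression)
  F[3-5] = +1751.7481 N (tension)
  F[4-5] = +2196.5012 N (tension)
  F[4-6] = +1288.3509 N (tension)
  F[5-6] = -3907.9372 N (compression)
  Rx@0 = -1099.5500 N
  Ry@0 = -206.5813 N
  Ry@6 = +3689.4613 N

220.996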